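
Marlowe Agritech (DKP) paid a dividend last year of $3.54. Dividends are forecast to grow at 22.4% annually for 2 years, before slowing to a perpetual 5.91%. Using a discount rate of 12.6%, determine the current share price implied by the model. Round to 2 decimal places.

$74.25

Two-stage DDM. Project D₁…D_2 at 0.224, terminal growth 0.0591, discount at r = 0.126.
D_1 = 4.3330
D_2 = 5.3035
Terminal value at t=2: TV = D_3/(r−g) = 5.6170/(0.126−0.0591) = 83.9609
P₀ = 4.3330/(1+0.126)^1 + 5.3035/(1+0.126)^2 + 83.9609/(1+0.126)^2 = 74.2528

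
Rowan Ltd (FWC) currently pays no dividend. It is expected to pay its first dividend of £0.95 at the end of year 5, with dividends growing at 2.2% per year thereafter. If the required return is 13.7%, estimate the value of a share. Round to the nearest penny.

£4.94

Deferred-dividend DDM. At t=4 the remaining stream is a growing perpetuity with first payment D_5 = 0.95.
V_4 = D_5/(r−g) = 0.95/(0.137−0.022) = 8.2609
P₀ = V_4/(1+r)^4 = 8.2609/(1+0.137)^4 = 4.9429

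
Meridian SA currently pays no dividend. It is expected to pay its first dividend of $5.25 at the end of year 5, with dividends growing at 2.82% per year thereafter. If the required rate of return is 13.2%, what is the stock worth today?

$30.80

Deferred-dividend DDM. At t=4 the remaining stream is a growing perpetuity with first payment D_5 = 5.25.
V_4 = D_5/(r−g) = 5.25/(0.132−0.0282) = 50.5780
P₀ = V_4/(1+r)^4 = 50.5780/(1+0.132)^4 = 30.8018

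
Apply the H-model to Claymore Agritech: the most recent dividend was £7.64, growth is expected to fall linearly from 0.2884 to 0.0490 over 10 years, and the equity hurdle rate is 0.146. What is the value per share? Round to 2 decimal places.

H-model: P₀ = D₀[(1+g_L) + H(g_S−g_L)]/(r−g_L), with H = 10/2 = 5.
P₀ = 7.64 × [(1+0.049) + 5×(0.2884−0.049)] / (0.146−0.049)
   = 7.64 × 2.2460 / 0.097 = 176.9014

£176.90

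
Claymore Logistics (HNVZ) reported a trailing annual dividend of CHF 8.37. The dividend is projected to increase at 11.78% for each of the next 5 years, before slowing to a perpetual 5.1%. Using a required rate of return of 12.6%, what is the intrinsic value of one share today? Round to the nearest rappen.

Two-stage DDM. Project D₁…D_5 at 0.1178, terminal growth 0.051, discount at r = 0.126.
D_1 = 9.3560
D_2 = 10.4581
D_3 = 11.6901
D_4 = 13.0672
D_5 = 14.6065
Terminal value at t=5: TV = D_6/(r−g) = 15.3514/(0.126−0.051) = 204.6857
P₀ = 9.3560/(1+0.126)^1 + 10.4581/(1+0.126)^2 + 11.6901/(1+0.126)^3 + 13.0672/(1+0.126)^4 + 14.6065/(1+0.126)^5 + 204.6857/(1+0.126)^5 = 154.0270

CHF 154.03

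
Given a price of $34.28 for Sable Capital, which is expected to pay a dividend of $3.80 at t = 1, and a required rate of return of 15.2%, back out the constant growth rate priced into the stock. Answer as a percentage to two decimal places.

From P₀ = D₁/(r − g), the implied growth is g = r − D₁/P₀.
g = 0.152 − 3.80/34.28 = 0.152 − 0.11085 = 0.04115

4.11%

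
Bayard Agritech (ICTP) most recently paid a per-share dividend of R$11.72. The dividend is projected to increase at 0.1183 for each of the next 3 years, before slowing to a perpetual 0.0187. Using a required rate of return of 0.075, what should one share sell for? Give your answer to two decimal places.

R$276.80

Two-stage DDM. Project D₁…D_3 at 0.1183, terminal growth 0.0187, discount at r = 0.075.
D_1 = 13.1065
D_2 = 14.6570
D_3 = 16.3909
Terminal value at t=3: TV = D_4/(r−g) = 16.6974/(0.075−0.0187) = 296.5791
P₀ = 13.1065/(1+0.075)^1 + 14.6570/(1+0.075)^2 + 16.3909/(1+0.075)^3 + 296.5791/(1+0.075)^3 = 276.8037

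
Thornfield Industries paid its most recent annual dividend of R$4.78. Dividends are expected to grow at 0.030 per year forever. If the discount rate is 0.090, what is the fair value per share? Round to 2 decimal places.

R$82.06

Gordon growth model: P₀ = D₁/(r − g). D₁ = 4.78 × (1 + 0.03) = 4.9234.
P₀ = 4.9234 / (0.09 − 0.03) = 4.9234 / 0.06 = 82.0567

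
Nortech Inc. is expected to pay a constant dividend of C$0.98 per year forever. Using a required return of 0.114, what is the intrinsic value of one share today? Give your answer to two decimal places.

C$8.60

Zero-growth DDM (perpetuity): P₀ = D/r = 0.98 / 0.114 = 8.5965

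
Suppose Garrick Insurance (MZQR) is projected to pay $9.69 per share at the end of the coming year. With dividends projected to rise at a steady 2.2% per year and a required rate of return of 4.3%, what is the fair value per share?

Gordon growth model: P₀ = D₁/(r − g), with D₁ = 9.69 given directly.
P₀ = 9.6900 / (0.043 − 0.022) = 9.6900 / 0.021 = 461.4286

$461.43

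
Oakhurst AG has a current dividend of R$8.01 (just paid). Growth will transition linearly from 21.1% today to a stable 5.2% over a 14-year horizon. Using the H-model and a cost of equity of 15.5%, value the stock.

H-model: P₀ = D₀[(1+g_L) + H(g_S−g_L)]/(r−g_L), with H = 14/2 = 7.
P₀ = 8.01 × [(1+0.052) + 7×(0.211−0.052)] / (0.155−0.052)
   = 8.01 × 2.1650 / 0.103 = 168.3655

R$168.37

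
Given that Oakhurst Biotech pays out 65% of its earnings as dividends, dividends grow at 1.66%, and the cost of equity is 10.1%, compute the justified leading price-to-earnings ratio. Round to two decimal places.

Justified leading P/E = b/(r−g) = 0.65/(0.101−0.0166) = 7.7014

7.70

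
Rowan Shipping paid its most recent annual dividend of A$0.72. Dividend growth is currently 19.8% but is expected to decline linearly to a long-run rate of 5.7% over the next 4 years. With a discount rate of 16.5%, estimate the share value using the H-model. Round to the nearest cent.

A$8.93

H-model: P₀ = D₀[(1+g_L) + H(g_S−g_L)]/(r−g_L), with H = 4/2 = 2.
P₀ = 0.72 × [(1+0.057) + 2×(0.198−0.057)] / (0.165−0.057)
   = 0.72 × 1.3390 / 0.108 = 8.9267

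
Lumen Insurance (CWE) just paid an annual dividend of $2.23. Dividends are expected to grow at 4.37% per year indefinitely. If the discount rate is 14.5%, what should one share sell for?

Gordon growth model: P₀ = D₁/(r − g). D₁ = 2.23 × (1 + 0.0437) = 2.3275.
P₀ = 2.3275 / (0.145 − 0.0437) = 2.3275 / 0.1013 = 22.9758

$22.98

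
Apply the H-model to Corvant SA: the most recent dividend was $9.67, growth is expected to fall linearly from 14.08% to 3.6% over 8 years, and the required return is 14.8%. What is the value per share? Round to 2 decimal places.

$125.64

H-model: P₀ = D₀[(1+g_L) + H(g_S−g_L)]/(r−g_L), with H = 8/2 = 4.
P₀ = 9.67 × [(1+0.036) + 4×(0.1408−0.036)] / (0.148−0.036)
   = 9.67 × 1.4552 / 0.112 = 125.6409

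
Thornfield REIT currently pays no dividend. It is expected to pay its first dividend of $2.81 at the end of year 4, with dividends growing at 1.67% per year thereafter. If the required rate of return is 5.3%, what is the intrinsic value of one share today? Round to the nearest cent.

$66.30

Deferred-dividend DDM. At t=3 the remaining stream is a growing perpetuity with first payment D_4 = 2.81.
V_3 = D_4/(r−g) = 2.81/(0.053−0.0167) = 77.4105
P₀ = V_3/(1+r)^3 = 77.4105/(1+0.053)^3 = 66.3002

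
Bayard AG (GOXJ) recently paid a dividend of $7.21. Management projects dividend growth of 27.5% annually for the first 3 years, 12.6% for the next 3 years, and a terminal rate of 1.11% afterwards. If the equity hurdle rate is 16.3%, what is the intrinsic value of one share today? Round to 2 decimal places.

Three-stage DDM. Project D₁…D_6; terminal Gordon value at t=6 with g = 0.0111; discount at r = 0.163.
D_1 = 9.1928
D_2 = 11.7208
D_3 = 14.9440
D_4 = 16.8269
D_5 = 18.9471
D_6 = 21.3344
TV_6 = 21.5712/(0.163−0.0111) = 142.0095
P₀ = Σ Dₜ/(1+r)ᵗ + TV_6/(1+r)^6 = 110.1853

$110.19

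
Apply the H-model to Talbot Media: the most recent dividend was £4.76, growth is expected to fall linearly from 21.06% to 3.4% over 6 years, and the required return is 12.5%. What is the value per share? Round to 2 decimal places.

£81.80

H-model: P₀ = D₀[(1+g_L) + H(g_S−g_L)]/(r−g_L), with H = 6/2 = 3.
P₀ = 4.76 × [(1+0.034) + 3×(0.2106−0.034)] / (0.125−0.034)
   = 4.76 × 1.5638 / 0.091 = 81.7988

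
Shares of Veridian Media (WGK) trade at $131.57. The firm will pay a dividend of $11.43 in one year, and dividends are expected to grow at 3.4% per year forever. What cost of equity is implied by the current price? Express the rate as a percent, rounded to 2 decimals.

12.09%

Rearranging the constant-growth DDM: r = D₁/P₀ + g.
r = 11.4300 / 131.57 + 0.034 = 0.08687 + 0.034 = 0.12087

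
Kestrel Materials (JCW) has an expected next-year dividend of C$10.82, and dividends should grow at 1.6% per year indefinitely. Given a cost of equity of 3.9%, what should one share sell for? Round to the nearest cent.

Gordon growth model: P₀ = D₁/(r − g), with D₁ = 10.82 given directly.
P₀ = 10.8200 / (0.039 − 0.016) = 10.8200 / 0.023 = 470.4348

C$470.43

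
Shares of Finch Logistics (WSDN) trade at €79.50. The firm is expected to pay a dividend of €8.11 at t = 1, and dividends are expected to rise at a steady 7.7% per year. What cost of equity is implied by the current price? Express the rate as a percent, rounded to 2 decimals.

Rearranging the constant-growth DDM: r = D₁/P₀ + g.
r = 8.1100 / 79.50 + 0.077 = 0.10201 + 0.077 = 0.17901

17.90%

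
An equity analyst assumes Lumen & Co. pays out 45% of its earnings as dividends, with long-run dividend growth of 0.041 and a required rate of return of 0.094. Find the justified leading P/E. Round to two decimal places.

Justified leading P/E = b/(r−g) = 0.45/(0.094−0.041) = 8.4906

8.49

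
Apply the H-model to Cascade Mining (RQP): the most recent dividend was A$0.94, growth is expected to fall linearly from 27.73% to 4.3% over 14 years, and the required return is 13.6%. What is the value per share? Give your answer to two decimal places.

A$27.12

H-model: P₀ = D₀[(1+g_L) + H(g_S−g_L)]/(r−g_L), with H = 14/2 = 7.
P₀ = 0.94 × [(1+0.043) + 7×(0.2773−0.043)] / (0.136−0.043)
   = 0.94 × 2.6831 / 0.093 = 27.1195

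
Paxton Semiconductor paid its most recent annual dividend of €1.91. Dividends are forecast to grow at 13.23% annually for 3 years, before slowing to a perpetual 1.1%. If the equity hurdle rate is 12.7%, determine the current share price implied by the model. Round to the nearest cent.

Two-stage DDM. Project D₁…D_3 at 0.1323, terminal growth 0.011, discount at r = 0.127.
D_1 = 2.1627
D_2 = 2.4488
D_3 = 2.7728
Terminal value at t=3: TV = D_4/(r−g) = 2.8033/(0.127−0.011) = 24.1663
P₀ = 2.1627/(1+0.127)^1 + 2.4488/(1+0.127)^2 + 2.7728/(1+0.127)^3 + 24.1663/(1+0.127)^3 = 22.6667

€22.67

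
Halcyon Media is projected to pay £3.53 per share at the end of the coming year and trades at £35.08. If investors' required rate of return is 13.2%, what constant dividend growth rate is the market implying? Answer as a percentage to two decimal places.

3.14%

From P₀ = D₁/(r − g), the implied growth is g = r − D₁/P₀.
g = 0.132 − 3.53/35.08 = 0.132 − 0.10063 = 0.03137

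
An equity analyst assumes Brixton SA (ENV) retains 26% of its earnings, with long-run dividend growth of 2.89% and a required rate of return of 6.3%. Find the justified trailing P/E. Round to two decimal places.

22.33

Payout ratio b = 1 − 0.26 = 0.74.
Justified trailing P/E = b(1+g)/(r−g) = 0.74×(1+0.0289)/(0.063−0.0289) = 22.3280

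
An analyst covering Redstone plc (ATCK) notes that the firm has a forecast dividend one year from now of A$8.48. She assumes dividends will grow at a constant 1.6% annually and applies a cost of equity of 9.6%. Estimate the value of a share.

Gordon growth model: P₀ = D₁/(r − g), with D₁ = 8.48 given directly.
P₀ = 8.4800 / (0.096 − 0.016) = 8.4800 / 0.08 = 106.0000

A$106.00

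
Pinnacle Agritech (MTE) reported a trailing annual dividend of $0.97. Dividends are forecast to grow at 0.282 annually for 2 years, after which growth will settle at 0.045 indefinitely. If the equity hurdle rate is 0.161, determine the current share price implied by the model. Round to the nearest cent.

$12.91

Two-stage DDM. Project D₁…D_2 at 0.282, terminal growth 0.045, discount at r = 0.161.
D_1 = 1.2435
D_2 = 1.5942
Terminal value at t=2: TV = D_3/(r−g) = 1.6660/(0.161−0.045) = 14.3617
P₀ = 1.2435/(1+0.161)^1 + 1.5942/(1+0.161)^2 + 14.3617/(1+0.161)^2 = 12.9085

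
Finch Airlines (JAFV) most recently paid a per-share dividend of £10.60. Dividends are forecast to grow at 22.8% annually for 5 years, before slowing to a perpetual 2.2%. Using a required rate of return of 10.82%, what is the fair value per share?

Two-stage DDM. Project D₁…D_5 at 0.228, terminal growth 0.022, discount at r = 0.1082.
D_1 = 13.0168
D_2 = 15.9846
D_3 = 19.6291
D_4 = 24.1046
D_5 = 29.6004
Terminal value at t=5: TV = D_6/(r−g) = 30.2516/(0.1082−0.022) = 350.9468
P₀ = 13.0168/(1+0.1082)^1 + 15.9846/(1+0.1082)^2 + 19.6291/(1+0.1082)^3 + 24.1046/(1+0.1082)^4 + 29.6004/(1+0.1082)^5 + 350.9468/(1+0.1082)^5 = 282.8424

£282.84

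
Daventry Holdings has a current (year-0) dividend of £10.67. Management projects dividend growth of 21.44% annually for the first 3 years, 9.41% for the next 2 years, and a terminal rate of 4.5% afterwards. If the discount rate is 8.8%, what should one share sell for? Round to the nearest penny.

Three-stage DDM. Project D₁…D_5; terminal Gordon value at t=5 with g = 0.045; discount at r = 0.088.
D_1 = 12.9576
D_2 = 15.7358
D_3 = 19.1095
D_4 = 20.9077
D_5 = 22.8751
TV_5 = 23.9045/(0.088−0.045) = 555.9191
P₀ = Σ Dₜ/(1+r)ᵗ + TV_5/(1+r)^5 = 434.6079

£434.61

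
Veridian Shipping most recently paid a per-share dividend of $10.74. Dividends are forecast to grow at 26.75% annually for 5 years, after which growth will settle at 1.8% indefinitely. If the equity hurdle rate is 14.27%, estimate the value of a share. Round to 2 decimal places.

$221.30

Two-stage DDM. Project D₁…D_5 at 0.2675, terminal growth 0.018, discount at r = 0.1427.
D_1 = 13.6130
D_2 = 17.2544
D_3 = 21.8700
D_4 = 27.7202
D_5 = 35.1353
Terminal value at t=5: TV = D_6/(r−g) = 35.7678/(0.1427−0.018) = 286.8306
P₀ = 13.6130/(1+0.1427)^1 + 17.2544/(1+0.1427)^2 + 21.8700/(1+0.1427)^3 + 27.7202/(1+0.1427)^4 + 35.1353/(1+0.1427)^5 + 286.8306/(1+0.1427)^5 = 221.2950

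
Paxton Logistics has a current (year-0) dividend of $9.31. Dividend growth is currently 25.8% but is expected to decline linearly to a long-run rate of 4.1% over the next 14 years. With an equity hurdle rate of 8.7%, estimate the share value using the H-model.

H-model: P₀ = D₀[(1+g_L) + H(g_S−g_L)]/(r−g_L), with H = 14/2 = 7.
P₀ = 9.31 × [(1+0.041) + 7×(0.258−0.041)] / (0.087−0.041)
   = 9.31 × 2.5600 / 0.046 = 518.1217

$518.12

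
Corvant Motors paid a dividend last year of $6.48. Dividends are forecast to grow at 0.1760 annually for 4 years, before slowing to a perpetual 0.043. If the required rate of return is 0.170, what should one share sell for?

$80.57

Two-stage DDM. Project D₁…D_4 at 0.176, terminal growth 0.043, discount at r = 0.17.
D_1 = 7.6205
D_2 = 8.9617
D_3 = 10.5389
D_4 = 12.3938
Terminal value at t=4: TV = D_5/(r−g) = 12.9267/(0.17−0.043) = 101.7853
P₀ = 7.6205/(1+0.17)^1 + 8.9617/(1+0.17)^2 + 10.5389/(1+0.17)^3 + 12.3938/(1+0.17)^4 + 101.7853/(1+0.17)^4 = 80.5717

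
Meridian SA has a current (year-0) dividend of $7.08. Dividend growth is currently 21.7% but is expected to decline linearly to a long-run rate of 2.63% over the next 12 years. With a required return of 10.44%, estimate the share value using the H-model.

$196.76

H-model: P₀ = D₀[(1+g_L) + H(g_S−g_L)]/(r−g_L), with H = 12/2 = 6.
P₀ = 7.08 × [(1+0.0263) + 6×(0.217−0.0263)] / (0.1044−0.0263)
   = 7.08 × 2.1705 / 0.0781 = 196.7624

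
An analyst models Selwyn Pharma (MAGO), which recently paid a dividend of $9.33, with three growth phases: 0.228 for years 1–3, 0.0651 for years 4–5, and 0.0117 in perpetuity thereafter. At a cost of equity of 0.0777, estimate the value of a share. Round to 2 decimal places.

$270.34

Three-stage DDM. Project D₁…D_5; terminal Gordon value at t=5 with g = 0.0117; discount at r = 0.0777.
D_1 = 11.4572
D_2 = 14.0695
D_3 = 17.2773
D_4 = 18.4021
D_5 = 19.6001
TV_5 = 19.8294/(0.0777−0.0117) = 300.4452
P₀ = Σ Dₜ/(1+r)ᵗ + TV_5/(1+r)^5 = 270.3420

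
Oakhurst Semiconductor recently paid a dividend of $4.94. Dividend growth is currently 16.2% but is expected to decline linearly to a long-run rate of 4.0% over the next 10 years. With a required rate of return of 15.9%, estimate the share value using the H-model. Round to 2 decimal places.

H-model: P₀ = D₀[(1+g_L) + H(g_S−g_L)]/(r−g_L), with H = 10/2 = 5.
P₀ = 4.94 × [(1+0.04) + 5×(0.162−0.04)] / (0.159−0.04)
   = 4.94 × 1.6500 / 0.119 = 68.4958

$68.50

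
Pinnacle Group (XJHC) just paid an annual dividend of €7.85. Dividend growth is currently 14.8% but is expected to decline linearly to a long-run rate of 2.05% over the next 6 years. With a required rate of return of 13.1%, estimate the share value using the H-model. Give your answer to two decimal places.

H-model: P₀ = D₀[(1+g_L) + H(g_S−g_L)]/(r−g_L), with H = 6/2 = 3.
P₀ = 7.85 × [(1+0.0205) + 3×(0.148−0.0205)] / (0.131−0.0205)
   = 7.85 × 1.4030 / 0.1105 = 99.6701

€99.67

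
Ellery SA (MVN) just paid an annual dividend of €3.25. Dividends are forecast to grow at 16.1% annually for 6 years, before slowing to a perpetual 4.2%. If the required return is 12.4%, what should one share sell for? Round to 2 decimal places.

€72.03

Two-stage DDM. Project D₁…D_6 at 0.161, terminal growth 0.042, discount at r = 0.124.
D_1 = 3.7732
D_2 = 4.3807
D_3 = 5.0860
D_4 = 5.9049
D_5 = 6.8556
D_6 = 7.9593
Terminal value at t=6: TV = D_7/(r−g) = 8.2936/(0.124−0.042) = 101.1418
P₀ = 3.7732/(1+0.124)^1 + 4.3807/(1+0.124)^2 + 5.0860/(1+0.124)^3 + 5.9049/(1+0.124)^4 + 6.8556/(1+0.124)^5 + 7.9593/(1+0.124)^6 + 101.1418/(1+0.124)^6 = 72.0312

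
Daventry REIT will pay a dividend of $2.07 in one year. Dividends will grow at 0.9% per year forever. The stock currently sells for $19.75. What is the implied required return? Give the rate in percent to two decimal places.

Rearranging the constant-growth DDM: r = D₁/P₀ + g.
r = 2.0700 / 19.75 + 0.009 = 0.10481 + 0.009 = 0.11381

11.38%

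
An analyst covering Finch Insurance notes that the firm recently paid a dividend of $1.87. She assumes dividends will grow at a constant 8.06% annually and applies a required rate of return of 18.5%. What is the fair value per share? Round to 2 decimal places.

Gordon growth model: P₀ = D₁/(r − g). D₁ = 1.87 × (1 + 0.0806) = 2.0207.
P₀ = 2.0207 / (0.185 − 0.0806) = 2.0207 / 0.1044 = 19.3556

$19.36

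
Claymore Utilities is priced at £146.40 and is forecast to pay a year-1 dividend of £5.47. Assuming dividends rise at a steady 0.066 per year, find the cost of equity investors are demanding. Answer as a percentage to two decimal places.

Rearranging the constant-growth DDM: r = D₁/P₀ + g.
r = 5.4700 / 146.40 + 0.066 = 0.03736 + 0.066 = 0.10336

10.34%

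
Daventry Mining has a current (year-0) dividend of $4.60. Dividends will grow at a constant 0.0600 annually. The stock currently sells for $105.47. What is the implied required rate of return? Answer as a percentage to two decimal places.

Rearranging the constant-growth DDM: r = D₁/P₀ + g.
D₁ = 4.60 × (1 + 0.06) = 4.8760.
r = 4.8760 / 105.47 + 0.06 = 0.04623 + 0.06 = 0.10623

10.62%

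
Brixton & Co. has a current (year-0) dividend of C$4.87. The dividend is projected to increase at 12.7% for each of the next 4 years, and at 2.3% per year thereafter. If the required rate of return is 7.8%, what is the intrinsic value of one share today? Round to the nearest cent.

Two-stage DDM. Project D₁…D_4 at 0.127, terminal growth 0.023, discount at r = 0.078.
D_1 = 5.4885
D_2 = 6.1855
D_3 = 6.9711
D_4 = 7.8564
Terminal value at t=4: TV = D_5/(r−g) = 8.0371/(0.078−0.023) = 146.1294
P₀ = 5.4885/(1+0.078)^1 + 6.1855/(1+0.078)^2 + 6.9711/(1+0.078)^3 + 7.8564/(1+0.078)^4 + 146.1294/(1+0.078)^4 = 130.0054

C$130.01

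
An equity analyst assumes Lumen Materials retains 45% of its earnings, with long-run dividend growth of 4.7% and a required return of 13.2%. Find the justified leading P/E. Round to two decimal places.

Payout ratio b = 1 − 0.45 = 0.55.
Justified leading P/E = b/(r−g) = 0.55/(0.132−0.047) = 6.4706

6.47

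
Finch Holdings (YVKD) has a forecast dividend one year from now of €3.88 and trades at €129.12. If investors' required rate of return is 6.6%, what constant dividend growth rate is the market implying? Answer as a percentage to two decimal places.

From P₀ = D₁/(r − g), the implied growth is g = r − D₁/P₀.
g = 0.066 − 3.88/129.12 = 0.066 − 0.03005 = 0.03595

3.60%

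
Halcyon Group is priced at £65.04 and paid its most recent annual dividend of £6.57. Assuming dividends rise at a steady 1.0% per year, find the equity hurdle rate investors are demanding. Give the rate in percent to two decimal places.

Rearranging the constant-growth DDM: r = D₁/P₀ + g.
D₁ = 6.57 × (1 + 0.01) = 6.6357.
r = 6.6357 / 65.04 + 0.01 = 0.10202 + 0.01 = 0.11202

11.20%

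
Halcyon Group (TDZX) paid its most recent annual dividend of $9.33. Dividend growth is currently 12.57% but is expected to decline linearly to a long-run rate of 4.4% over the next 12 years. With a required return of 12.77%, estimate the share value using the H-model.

H-model: P₀ = D₀[(1+g_L) + H(g_S−g_L)]/(r−g_L), with H = 12/2 = 6.
P₀ = 9.33 × [(1+0.044) + 6×(0.1257−0.044)] / (0.1277−0.044)
   = 9.33 × 1.5342 / 0.0837 = 171.0166

$171.02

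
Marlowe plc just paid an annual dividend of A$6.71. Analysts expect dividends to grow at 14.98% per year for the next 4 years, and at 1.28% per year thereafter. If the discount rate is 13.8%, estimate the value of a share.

Two-stage DDM. Project D₁…D_4 at 0.1498, terminal growth 0.0128, discount at r = 0.138.
D_1 = 7.7152
D_2 = 8.8709
D_3 = 10.1997
D_4 = 11.7277
Terminal value at t=4: TV = D_5/(r−g) = 11.8778/(0.138−0.0128) = 94.8705
P₀ = 7.7152/(1+0.138)^1 + 8.8709/(1+0.138)^2 + 10.1997/(1+0.138)^3 + 11.7277/(1+0.138)^4 + 94.8705/(1+0.138)^4 = 84.1099

A$84.11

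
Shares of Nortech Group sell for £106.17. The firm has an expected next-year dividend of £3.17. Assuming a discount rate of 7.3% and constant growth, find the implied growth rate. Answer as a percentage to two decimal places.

4.31%

From P₀ = D₁/(r − g), the implied growth is g = r − D₁/P₀.
g = 0.073 − 3.17/106.17 = 0.073 − 0.02986 = 0.04314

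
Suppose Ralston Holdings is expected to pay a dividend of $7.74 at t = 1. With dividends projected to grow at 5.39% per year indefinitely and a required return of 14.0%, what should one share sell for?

$89.90

Gordon growth model: P₀ = D₁/(r − g), with D₁ = 7.74 given directly.
P₀ = 7.7400 / (0.14 − 0.0539) = 7.7400 / 0.0861 = 89.8955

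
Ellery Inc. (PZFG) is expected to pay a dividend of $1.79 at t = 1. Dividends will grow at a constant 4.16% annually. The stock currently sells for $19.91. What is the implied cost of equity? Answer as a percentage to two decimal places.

Rearranging the constant-growth DDM: r = D₁/P₀ + g.
r = 1.7900 / 19.91 + 0.0416 = 0.08990 + 0.0416 = 0.13150

13.15%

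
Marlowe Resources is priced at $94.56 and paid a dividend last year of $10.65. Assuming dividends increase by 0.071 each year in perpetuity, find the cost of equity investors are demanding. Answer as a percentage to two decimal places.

19.16%

Rearranging the constant-growth DDM: r = D₁/P₀ + g.
D₁ = 10.65 × (1 + 0.071) = 11.4062.
r = 11.4062 / 94.56 + 0.071 = 0.12062 + 0.071 = 0.19162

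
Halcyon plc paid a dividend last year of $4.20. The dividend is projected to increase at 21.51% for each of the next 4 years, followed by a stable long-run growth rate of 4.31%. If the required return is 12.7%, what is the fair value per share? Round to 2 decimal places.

$90.91

Two-stage DDM. Project D₁…D_4 at 0.2151, terminal growth 0.0431, discount at r = 0.127.
D_1 = 5.1034
D_2 = 6.2012
D_3 = 7.5350
D_4 = 9.1558
Terminal value at t=4: TV = D_5/(r−g) = 9.5504/(0.127−0.0431) = 113.8312
P₀ = 5.1034/(1+0.127)^1 + 6.2012/(1+0.127)^2 + 7.5350/(1+0.127)^3 + 9.1558/(1+0.127)^4 + 113.8312/(1+0.127)^4 = 90.9112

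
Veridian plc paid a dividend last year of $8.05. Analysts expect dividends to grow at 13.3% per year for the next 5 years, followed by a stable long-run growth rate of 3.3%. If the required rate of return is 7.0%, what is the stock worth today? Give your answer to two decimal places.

Two-stage DDM. Project D₁…D_5 at 0.133, terminal growth 0.033, discount at r = 0.07.
D_1 = 9.1207
D_2 = 10.3337
D_3 = 11.7081
D_4 = 13.2653
D_5 = 15.0295
Terminal value at t=5: TV = D_6/(r−g) = 15.5255/(0.07−0.033) = 419.6083
P₀ = 9.1207/(1+0.07)^1 + 10.3337/(1+0.07)^2 + 11.7081/(1+0.07)^3 + 13.2653/(1+0.07)^4 + 15.0295/(1+0.07)^5 + 419.6083/(1+0.07)^5 = 347.1178

$347.12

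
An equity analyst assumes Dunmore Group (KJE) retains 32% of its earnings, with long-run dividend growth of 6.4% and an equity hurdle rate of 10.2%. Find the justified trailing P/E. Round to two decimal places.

Payout ratio b = 1 − 0.32 = 0.68.
Justified trailing P/E = b(1+g)/(r−g) = 0.68×(1+0.064)/(0.102−0.064) = 19.0400

19.04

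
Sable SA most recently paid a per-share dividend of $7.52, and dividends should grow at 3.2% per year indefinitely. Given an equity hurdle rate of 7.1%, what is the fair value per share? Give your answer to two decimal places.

$198.99

Gordon growth model: P₀ = D₁/(r − g). D₁ = 7.52 × (1 + 0.032) = 7.7606.
P₀ = 7.7606 / (0.071 − 0.032) = 7.7606 / 0.039 = 198.9908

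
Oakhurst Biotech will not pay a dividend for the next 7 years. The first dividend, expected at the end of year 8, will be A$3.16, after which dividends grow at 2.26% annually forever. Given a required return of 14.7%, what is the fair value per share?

Deferred-dividend DDM. At t=7 the remaining stream is a growing perpetuity with first payment D_8 = 3.16.
V_7 = D_8/(r−g) = 3.16/(0.147−0.0226) = 25.4019
P₀ = V_7/(1+r)^7 = 25.4019/(1+0.147)^7 = 9.7257

A$9.73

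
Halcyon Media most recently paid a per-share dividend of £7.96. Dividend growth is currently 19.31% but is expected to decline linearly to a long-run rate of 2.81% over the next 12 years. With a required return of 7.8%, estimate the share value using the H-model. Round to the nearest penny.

H-model: P₀ = D₀[(1+g_L) + H(g_S−g_L)]/(r−g_L), with H = 12/2 = 6.
P₀ = 7.96 × [(1+0.0281) + 6×(0.1931−0.0281)] / (0.078−0.0281)
   = 7.96 × 2.0181 / 0.0499 = 321.9254

£321.93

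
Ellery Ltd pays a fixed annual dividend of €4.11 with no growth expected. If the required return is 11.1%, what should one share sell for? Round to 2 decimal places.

€37.03

Zero-growth DDM (perpetuity): P₀ = D/r = 4.11 / 0.111 = 37.0270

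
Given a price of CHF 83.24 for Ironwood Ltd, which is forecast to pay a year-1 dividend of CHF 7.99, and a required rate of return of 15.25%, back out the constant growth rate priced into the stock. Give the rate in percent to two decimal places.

From P₀ = D₁/(r − g), the implied growth is g = r − D₁/P₀.
g = 0.1525 − 7.99/83.24 = 0.1525 − 0.09599 = 0.05651

5.65%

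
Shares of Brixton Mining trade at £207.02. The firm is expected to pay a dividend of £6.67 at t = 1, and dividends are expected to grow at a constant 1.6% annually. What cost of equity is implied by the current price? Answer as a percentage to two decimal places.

Rearranging the constant-growth DDM: r = D₁/P₀ + g.
r = 6.6700 / 207.02 + 0.016 = 0.03222 + 0.016 = 0.04822

4.82%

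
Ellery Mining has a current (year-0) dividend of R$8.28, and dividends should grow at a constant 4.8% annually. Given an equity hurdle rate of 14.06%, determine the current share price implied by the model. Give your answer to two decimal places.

R$93.71

Gordon growth model: P₀ = D₁/(r − g). D₁ = 8.28 × (1 + 0.048) = 8.6774.
P₀ = 8.6774 / (0.1406 − 0.048) = 8.6774 / 0.0926 = 93.7089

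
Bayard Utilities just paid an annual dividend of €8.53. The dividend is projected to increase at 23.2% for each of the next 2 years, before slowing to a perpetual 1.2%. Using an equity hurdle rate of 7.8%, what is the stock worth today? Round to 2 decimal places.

€191.72

Two-stage DDM. Project D₁…D_2 at 0.232, terminal growth 0.012, discount at r = 0.078.
D_1 = 10.5090
D_2 = 12.9470
Terminal value at t=2: TV = D_3/(r−g) = 13.1024/(0.078−0.012) = 198.5213
P₀ = 10.5090/(1+0.078)^1 + 12.9470/(1+0.078)^2 + 198.5213/(1+0.078)^2 = 191.7219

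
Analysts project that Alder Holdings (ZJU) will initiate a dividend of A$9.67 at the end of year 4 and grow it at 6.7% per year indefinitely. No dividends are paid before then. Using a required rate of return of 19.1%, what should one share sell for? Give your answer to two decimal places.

A$46.16

Deferred-dividend DDM. At t=3 the remaining stream is a growing perpetuity with first payment D_4 = 9.67.
V_3 = D_4/(r−g) = 9.67/(0.191−0.067) = 77.9839
P₀ = V_3/(1+r)^3 = 77.9839/(1+0.191)^3 = 46.1604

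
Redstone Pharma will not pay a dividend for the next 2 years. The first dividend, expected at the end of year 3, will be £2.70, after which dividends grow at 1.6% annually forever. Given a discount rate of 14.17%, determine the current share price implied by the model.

£16.48

Deferred-dividend DDM. At t=2 the remaining stream is a growing perpetuity with first payment D_3 = 2.70.
V_2 = D_3/(r−g) = 2.70/(0.1417−0.016) = 21.4797
P₀ = V_2/(1+r)^2 = 21.4797/(1+0.1417)^2 = 16.4788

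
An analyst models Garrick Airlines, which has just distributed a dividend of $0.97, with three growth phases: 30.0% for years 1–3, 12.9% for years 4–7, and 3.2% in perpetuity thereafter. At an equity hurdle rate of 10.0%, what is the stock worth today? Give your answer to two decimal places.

$37.91

Three-stage DDM. Project D₁…D_7; terminal Gordon value at t=7 with g = 0.032; discount at r = 0.1.
D_1 = 1.2610
D_2 = 1.6393
D_3 = 2.1311
D_4 = 2.4060
D_5 = 2.7164
D_6 = 3.0668
D_7 = 3.4624
TV_7 = 3.5732/(0.1−0.032) = 52.5471
P₀ = Σ Dₜ/(1+r)ᵗ + TV_7/(1+r)^7 = 37.9051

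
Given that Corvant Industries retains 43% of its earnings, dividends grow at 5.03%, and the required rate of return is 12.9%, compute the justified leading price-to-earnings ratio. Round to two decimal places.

7.24

Payout ratio b = 1 − 0.43 = 0.57.
Justified leading P/E = b/(r−g) = 0.57/(0.129−0.0503) = 7.2427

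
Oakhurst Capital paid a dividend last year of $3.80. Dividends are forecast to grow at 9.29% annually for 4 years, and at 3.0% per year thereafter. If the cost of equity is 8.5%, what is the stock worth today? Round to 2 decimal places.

Two-stage DDM. Project D₁…D_4 at 0.0929, terminal growth 0.03, discount at r = 0.085.
D_1 = 4.1530
D_2 = 4.5388
D_3 = 4.9605
D_4 = 5.4213
Terminal value at t=4: TV = D_5/(r−g) = 5.5840/(0.085−0.03) = 101.5266
P₀ = 4.1530/(1+0.085)^1 + 4.5388/(1+0.085)^2 + 4.9605/(1+0.085)^3 + 5.4213/(1+0.085)^4 + 101.5266/(1+0.085)^4 = 88.7377

$88.74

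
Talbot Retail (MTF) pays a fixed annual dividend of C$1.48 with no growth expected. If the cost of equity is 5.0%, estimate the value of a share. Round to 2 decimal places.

C$29.60

Zero-growth DDM (perpetuity): P₀ = D/r = 1.48 / 0.05 = 29.6000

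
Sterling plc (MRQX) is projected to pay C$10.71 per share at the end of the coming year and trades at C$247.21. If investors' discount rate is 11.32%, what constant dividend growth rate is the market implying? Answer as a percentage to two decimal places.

From P₀ = D₁/(r − g), the implied growth is g = r − D₁/P₀.
g = 0.1132 − 10.71/247.21 = 0.1132 − 0.04332 = 0.06988

6.99%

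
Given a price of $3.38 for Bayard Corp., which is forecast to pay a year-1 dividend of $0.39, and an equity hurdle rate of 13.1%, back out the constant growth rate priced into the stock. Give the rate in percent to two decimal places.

From P₀ = D₁/(r − g), the implied growth is g = r − D₁/P₀.
g = 0.131 − 0.39/3.38 = 0.131 − 0.11538 = 0.01562

1.56%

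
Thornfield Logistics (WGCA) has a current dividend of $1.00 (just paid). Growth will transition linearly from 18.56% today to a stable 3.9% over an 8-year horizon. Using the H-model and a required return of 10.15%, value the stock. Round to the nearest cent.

H-model: P₀ = D₀[(1+g_L) + H(g_S−g_L)]/(r−g_L), with H = 8/2 = 4.
P₀ = 1.00 × [(1+0.039) + 4×(0.1856−0.039)] / (0.1015−0.039)
   = 1.00 × 1.6254 / 0.0625 = 26.0064

$26.01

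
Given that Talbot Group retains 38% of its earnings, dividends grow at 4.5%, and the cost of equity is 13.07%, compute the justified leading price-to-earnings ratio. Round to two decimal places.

7.23

Payout ratio b = 1 − 0.38 = 0.62.
Justified leading P/E = b/(r−g) = 0.62/(0.1307−0.045) = 7.2345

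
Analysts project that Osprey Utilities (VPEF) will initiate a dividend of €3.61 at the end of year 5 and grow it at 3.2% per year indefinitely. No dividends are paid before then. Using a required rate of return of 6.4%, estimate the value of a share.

€88.02

Deferred-dividend DDM. At t=4 the remaining stream is a growing perpetuity with first payment D_5 = 3.61.
V_4 = D_5/(r−g) = 3.61/(0.064−0.032) = 112.8125
P₀ = V_4/(1+r)^4 = 112.8125/(1+0.064)^4 = 88.0219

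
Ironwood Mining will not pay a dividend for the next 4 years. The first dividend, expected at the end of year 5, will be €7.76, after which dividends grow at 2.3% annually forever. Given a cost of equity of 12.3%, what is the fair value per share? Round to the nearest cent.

Deferred-dividend DDM. At t=4 the remaining stream is a growing perpetuity with first payment D_5 = 7.76.
V_4 = D_5/(r−g) = 7.76/(0.123−0.023) = 77.6000
P₀ = V_4/(1+r)^4 = 77.6000/(1+0.123)^4 = 48.7913

€48.79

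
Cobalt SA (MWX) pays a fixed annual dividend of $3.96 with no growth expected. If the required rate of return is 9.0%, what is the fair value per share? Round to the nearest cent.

Zero-growth DDM (perpetuity): P₀ = D/r = 3.96 / 0.09 = 44.0000

$44.00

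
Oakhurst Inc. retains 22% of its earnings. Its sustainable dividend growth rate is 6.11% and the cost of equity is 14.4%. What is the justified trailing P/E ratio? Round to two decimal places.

9.98

Payout ratio b = 1 − 0.22 = 0.78.
Justified trailing P/E = b(1+g)/(r−g) = 0.78×(1+0.0611)/(0.144−0.0611) = 9.9838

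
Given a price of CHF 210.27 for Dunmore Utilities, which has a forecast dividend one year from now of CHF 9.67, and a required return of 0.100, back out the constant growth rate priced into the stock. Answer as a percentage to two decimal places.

5.40%

From P₀ = D₁/(r − g), the implied growth is g = r − D₁/P₀.
g = 0.1 − 9.67/210.27 = 0.1 − 0.04599 = 0.05401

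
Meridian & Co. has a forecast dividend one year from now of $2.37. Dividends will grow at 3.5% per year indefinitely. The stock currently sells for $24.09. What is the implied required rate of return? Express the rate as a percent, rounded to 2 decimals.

Rearranging the constant-growth DDM: r = D₁/P₀ + g.
r = 2.3700 / 24.09 + 0.035 = 0.09838 + 0.035 = 0.13338

13.34%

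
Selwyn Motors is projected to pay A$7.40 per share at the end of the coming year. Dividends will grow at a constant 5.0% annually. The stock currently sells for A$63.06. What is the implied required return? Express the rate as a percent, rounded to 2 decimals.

Rearranging the constant-growth DDM: r = D₁/P₀ + g.
r = 7.4000 / 63.06 + 0.05 = 0.11735 + 0.05 = 0.16735

16.73%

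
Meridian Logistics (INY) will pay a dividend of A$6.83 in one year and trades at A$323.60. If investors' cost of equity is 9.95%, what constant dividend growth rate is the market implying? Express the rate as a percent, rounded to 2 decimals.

From P₀ = D₁/(r − g), the implied growth is g = r − D₁/P₀.
g = 0.0995 − 6.83/323.60 = 0.0995 − 0.02111 = 0.07839

7.84%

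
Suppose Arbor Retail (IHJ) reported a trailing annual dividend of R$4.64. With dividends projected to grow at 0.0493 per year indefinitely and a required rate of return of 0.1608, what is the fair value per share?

R$43.67

Gordon growth model: P₀ = D₁/(r − g). D₁ = 4.64 × (1 + 0.0493) = 4.8688.
P₀ = 4.8688 / (0.1608 − 0.0493) = 4.8688 / 0.1115 = 43.6659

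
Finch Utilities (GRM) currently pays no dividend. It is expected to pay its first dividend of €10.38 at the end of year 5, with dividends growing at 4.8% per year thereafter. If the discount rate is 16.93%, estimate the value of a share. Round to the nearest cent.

€45.78

Deferred-dividend DDM. At t=4 the remaining stream is a growing perpetuity with first payment D_5 = 10.38.
V_4 = D_5/(r−g) = 10.38/(0.1693−0.048) = 85.5730
P₀ = V_4/(1+r)^4 = 85.5730/(1+0.1693)^4 = 45.7755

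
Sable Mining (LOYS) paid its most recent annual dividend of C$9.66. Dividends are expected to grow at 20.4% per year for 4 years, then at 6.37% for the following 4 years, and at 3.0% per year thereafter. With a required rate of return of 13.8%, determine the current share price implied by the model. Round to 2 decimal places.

C$173.70

Three-stage DDM. Project D₁…D_8; terminal Gordon value at t=8 with g = 0.03; discount at r = 0.138.
D_1 = 11.6306
D_2 = 14.0033
D_3 = 16.8600
D_4 = 20.2994
D_5 = 21.5925
D_6 = 22.9679
D_7 = 24.4310
D_8 = 25.9872
TV_8 = 26.7668/(0.138−0.03) = 247.8410
P₀ = Σ Dₜ/(1+r)ᵗ + TV_8/(1+r)^8 = 173.7002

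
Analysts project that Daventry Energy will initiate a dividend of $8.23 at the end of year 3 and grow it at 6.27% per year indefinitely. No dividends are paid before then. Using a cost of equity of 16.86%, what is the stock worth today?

Deferred-dividend DDM. At t=2 the remaining stream is a growing perpetuity with first payment D_3 = 8.23.
V_2 = D_3/(r−g) = 8.23/(0.1686−0.0627) = 77.7148
P₀ = V_2/(1+r)^2 = 77.7148/(1+0.1686)^2 = 56.9078

$56.91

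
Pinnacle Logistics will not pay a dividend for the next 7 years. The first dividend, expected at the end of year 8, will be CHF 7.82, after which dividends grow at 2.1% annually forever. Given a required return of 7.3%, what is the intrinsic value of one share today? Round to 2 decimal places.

Deferred-dividend DDM. At t=7 the remaining stream is a growing perpetuity with first payment D_8 = 7.82.
V_7 = D_8/(r−g) = 7.82/(0.073−0.021) = 150.3846
P₀ = V_7/(1+r)^7 = 150.3846/(1+0.073)^7 = 91.8344

CHF 91.83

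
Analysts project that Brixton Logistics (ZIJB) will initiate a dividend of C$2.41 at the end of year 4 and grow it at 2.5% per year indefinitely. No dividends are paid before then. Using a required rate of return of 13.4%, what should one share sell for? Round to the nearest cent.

Deferred-dividend DDM. At t=3 the remaining stream is a growing perpetuity with first payment D_4 = 2.41.
V_3 = D_4/(r−g) = 2.41/(0.134−0.025) = 22.1101
P₀ = V_3/(1+r)^3 = 22.1101/(1+0.134)^3 = 15.1618

C$15.16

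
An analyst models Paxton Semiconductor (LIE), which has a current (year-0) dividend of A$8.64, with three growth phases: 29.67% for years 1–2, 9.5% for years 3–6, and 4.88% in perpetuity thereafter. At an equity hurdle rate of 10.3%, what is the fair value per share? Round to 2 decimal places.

A$293.44

Three-stage DDM. Project D₁…D_6; terminal Gordon value at t=6 with g = 0.0488; discount at r = 0.103.
D_1 = 11.2035
D_2 = 14.5276
D_3 = 15.9077
D_4 = 17.4189
D_5 = 19.0737
D_6 = 20.8857
TV_6 = 21.9049/(0.103−0.0488) = 404.1500
P₀ = Σ Dₜ/(1+r)ᵗ + TV_6/(1+r)^6 = 293.4371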